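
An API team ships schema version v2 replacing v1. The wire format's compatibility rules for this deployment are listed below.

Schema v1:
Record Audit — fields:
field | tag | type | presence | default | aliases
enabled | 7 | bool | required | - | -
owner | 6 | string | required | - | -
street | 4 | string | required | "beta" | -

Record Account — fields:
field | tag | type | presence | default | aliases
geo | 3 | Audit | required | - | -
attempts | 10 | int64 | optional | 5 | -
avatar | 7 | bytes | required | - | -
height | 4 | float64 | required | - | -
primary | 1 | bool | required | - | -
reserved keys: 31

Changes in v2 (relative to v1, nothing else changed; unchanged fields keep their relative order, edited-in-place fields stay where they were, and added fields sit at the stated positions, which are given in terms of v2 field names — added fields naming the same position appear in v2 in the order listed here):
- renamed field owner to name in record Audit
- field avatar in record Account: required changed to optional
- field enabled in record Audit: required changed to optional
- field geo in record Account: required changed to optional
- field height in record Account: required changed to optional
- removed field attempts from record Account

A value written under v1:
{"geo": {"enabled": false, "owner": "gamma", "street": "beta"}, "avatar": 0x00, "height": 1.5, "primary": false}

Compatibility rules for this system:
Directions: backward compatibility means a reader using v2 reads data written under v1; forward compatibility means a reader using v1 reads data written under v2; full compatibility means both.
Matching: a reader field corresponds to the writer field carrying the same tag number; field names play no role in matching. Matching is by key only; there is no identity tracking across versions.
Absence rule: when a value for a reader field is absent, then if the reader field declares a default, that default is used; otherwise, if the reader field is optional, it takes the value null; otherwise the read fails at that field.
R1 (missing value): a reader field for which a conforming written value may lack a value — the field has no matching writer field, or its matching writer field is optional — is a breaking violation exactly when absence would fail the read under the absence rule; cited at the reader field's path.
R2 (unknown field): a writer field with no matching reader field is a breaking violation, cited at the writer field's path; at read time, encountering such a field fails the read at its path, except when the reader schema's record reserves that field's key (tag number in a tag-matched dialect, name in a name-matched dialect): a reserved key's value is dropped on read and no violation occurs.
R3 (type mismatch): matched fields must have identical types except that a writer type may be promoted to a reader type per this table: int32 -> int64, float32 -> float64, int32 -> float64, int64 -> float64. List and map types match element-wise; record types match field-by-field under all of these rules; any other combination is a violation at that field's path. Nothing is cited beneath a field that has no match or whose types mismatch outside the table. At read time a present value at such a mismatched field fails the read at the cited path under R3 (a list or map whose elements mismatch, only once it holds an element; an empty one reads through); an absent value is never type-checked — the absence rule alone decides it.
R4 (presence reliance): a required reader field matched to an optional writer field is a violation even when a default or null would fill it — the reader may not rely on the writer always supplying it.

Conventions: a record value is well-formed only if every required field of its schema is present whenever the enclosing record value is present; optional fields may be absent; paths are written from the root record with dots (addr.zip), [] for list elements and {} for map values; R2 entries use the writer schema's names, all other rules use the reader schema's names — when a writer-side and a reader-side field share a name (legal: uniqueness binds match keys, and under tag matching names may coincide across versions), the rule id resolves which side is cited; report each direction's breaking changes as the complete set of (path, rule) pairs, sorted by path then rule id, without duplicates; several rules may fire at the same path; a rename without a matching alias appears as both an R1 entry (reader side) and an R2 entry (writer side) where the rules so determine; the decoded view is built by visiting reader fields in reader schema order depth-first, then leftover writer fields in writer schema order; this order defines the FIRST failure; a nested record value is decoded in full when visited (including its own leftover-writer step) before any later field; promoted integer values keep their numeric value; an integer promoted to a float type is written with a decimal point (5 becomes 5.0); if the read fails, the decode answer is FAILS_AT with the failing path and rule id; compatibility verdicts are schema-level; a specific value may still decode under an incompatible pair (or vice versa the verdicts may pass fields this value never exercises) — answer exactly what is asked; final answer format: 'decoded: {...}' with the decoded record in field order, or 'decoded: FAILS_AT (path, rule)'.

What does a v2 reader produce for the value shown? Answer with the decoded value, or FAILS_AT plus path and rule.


decoded: {"geo": {"enabled": false, "name": "gamma", "street": "beta"}, "avatar": 0x00, "height": 1.5, "primary": false}

in Account below, arrows point writer -> reader
decoding the Account value with the v2 reader:
  geo.enabled := false
  geo.name := "gamma" (from writer owner)
  geo.street := "beta"
  avatar := 0x00
  height := 1.5
  primary := false
  => decoded: {"geo": {"enabled": false, "name": "gamma", "street": "beta"}, "avatar": 0x00, "height": 1.5, "primary": false}
the rest of the Account diff is inert for this question:
  field avatar in record Account: required changed to optional -> matters for Account compatibility verdicts, not for this value's decode
  field enabled in record Audit: required changed to optional -> matters for Account compatibility verdicts, not for this value's decode
  field geo in record Account: required changed to optional -> matters for Account compatibility verdicts, not for this value's decode
  field height in record Account: required changed to optional -> matters for Account compatibility verdicts, not for this value's decode


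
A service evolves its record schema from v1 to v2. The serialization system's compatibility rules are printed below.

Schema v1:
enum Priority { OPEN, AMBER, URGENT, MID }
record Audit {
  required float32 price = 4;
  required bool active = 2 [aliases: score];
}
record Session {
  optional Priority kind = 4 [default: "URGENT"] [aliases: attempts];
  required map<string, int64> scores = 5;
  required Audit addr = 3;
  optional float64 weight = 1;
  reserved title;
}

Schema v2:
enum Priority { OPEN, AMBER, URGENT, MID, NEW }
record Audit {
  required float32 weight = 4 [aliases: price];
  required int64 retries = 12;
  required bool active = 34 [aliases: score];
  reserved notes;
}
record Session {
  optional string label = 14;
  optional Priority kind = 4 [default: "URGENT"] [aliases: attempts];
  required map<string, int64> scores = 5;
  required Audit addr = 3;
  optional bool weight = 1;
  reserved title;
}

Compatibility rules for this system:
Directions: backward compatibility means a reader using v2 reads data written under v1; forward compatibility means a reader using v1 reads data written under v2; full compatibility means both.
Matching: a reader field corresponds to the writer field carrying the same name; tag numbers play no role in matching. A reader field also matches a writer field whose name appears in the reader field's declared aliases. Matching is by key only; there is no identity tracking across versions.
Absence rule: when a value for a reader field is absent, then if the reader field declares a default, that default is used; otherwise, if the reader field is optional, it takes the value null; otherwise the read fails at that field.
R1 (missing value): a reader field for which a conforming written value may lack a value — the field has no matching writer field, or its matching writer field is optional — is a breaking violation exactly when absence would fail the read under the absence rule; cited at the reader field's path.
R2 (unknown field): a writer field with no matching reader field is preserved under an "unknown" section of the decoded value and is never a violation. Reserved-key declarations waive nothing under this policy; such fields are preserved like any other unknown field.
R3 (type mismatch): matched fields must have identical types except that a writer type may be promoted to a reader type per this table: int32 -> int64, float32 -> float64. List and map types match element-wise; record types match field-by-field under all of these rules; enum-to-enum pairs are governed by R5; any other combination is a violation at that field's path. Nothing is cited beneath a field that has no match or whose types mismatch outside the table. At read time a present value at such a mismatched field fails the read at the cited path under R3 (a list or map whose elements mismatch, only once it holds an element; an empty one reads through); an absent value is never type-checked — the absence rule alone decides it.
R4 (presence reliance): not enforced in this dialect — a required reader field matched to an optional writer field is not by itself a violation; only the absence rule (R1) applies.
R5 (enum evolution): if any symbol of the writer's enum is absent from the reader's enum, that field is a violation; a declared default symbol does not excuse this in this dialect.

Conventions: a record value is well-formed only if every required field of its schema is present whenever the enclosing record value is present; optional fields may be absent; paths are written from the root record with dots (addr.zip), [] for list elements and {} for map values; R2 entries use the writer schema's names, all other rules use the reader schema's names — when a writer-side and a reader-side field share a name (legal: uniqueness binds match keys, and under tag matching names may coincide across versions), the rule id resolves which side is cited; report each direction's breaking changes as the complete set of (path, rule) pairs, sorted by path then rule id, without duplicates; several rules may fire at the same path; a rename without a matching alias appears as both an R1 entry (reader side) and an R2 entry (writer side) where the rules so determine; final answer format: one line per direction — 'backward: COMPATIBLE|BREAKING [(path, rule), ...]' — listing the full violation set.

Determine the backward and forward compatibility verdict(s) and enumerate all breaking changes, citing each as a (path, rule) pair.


backward: BREAKING [(addr.retries, R1), (weight, R3)]; forward: BREAKING [(addr.price, R1), (kind, R5), (weight, R3)]

in Session below, arrows point writer -> reader
checking backward for Session: reader v2 against writer v1:
  label: no writer-side match
  kind <- kind (Priority -> Priority, writer optional)
  scores <- scores (map<string, int64> -> map<string, int64>, writer required)
  addr <- addr (Audit -> Audit, writer required)
  weight <- weight (float64 -> bool, writer optional)
  addr.weight <- addr.price (float32 -> float32, writer required)
  addr.retries: no writer-side match
  addr.active <- addr.active (bool -> bool, writer required)
  breaking: (addr.retries, R1)
  breaking: (weight, R3)
  => backward: BREAKING (2)
checking forward for Session: reader v1 against writer v2:
  kind <- kind (Priority -> Priority, writer optional)
  scores <- scores (map<string, int64> -> map<string, int64>, writer required)
  addr <- addr (Audit -> Audit, writer required)
  weight <- weight (bool -> float64, writer optional)
  writer field label has no reader counterpart
  addr.price: no writer-side match
  addr.active <- addr.active (bool -> bool, writer required)
  writer field addr.weight has no reader counterpart
  writer field addr.retries has no reader counterpart
  breaking: (addr.price, R1)
  breaking: (kind, R5)
  breaking: (weight, R3)
  => forward: BREAKING (3)


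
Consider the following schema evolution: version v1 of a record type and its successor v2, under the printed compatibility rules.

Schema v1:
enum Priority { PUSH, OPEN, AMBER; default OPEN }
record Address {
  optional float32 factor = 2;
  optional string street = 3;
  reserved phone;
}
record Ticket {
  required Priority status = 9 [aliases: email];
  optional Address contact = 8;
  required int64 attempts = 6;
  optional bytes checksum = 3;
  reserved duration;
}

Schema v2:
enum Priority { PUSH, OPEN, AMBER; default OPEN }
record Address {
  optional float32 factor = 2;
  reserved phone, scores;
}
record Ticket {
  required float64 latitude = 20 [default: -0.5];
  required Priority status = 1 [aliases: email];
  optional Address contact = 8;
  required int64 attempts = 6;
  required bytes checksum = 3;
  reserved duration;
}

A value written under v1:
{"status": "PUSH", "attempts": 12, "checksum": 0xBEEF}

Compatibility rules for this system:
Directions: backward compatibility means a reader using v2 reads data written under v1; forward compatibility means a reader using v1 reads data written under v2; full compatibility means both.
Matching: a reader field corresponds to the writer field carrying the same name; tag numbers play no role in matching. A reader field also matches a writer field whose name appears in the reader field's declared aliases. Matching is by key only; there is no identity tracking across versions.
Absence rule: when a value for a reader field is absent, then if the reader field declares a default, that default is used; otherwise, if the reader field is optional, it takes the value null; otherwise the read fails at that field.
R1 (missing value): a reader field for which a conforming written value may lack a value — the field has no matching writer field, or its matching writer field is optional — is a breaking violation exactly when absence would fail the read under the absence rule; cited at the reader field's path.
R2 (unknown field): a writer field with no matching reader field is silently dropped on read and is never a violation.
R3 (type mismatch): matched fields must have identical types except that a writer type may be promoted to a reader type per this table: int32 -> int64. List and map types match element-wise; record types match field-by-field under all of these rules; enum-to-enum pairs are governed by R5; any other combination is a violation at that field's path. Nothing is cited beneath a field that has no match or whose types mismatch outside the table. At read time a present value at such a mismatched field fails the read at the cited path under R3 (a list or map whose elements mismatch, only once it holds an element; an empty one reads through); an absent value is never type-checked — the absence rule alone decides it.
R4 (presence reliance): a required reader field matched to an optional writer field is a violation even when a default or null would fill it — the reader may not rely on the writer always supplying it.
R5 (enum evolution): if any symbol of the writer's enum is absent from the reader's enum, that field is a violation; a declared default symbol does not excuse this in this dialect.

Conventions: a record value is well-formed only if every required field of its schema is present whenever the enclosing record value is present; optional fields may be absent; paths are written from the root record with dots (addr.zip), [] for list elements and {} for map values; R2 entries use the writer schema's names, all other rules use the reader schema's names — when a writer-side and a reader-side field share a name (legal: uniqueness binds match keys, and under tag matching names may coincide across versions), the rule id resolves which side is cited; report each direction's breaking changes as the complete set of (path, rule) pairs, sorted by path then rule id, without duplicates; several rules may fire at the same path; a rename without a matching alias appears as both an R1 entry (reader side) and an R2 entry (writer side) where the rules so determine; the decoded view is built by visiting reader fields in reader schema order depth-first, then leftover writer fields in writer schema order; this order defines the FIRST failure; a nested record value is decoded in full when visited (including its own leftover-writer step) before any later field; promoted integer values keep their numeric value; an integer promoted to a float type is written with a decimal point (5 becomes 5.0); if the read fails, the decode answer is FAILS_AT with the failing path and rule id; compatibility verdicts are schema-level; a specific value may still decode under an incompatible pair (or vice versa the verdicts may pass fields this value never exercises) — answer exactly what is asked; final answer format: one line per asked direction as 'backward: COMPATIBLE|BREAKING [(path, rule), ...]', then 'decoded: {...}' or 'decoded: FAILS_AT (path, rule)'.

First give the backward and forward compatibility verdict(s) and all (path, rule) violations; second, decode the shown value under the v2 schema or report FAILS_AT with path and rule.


backward: BREAKING [(checksum, R1), (checksum, R4)]; forward: COMPATIBLE []; decoded: {"latitude": -0.5, "status": "PUSH", "contact": null, "attempts": 12, "checksum": 0xBEEF}

arrows below run writer -> reader for Ticket
backward pass over Ticket, reader schema v2, writer schema v1:
  latitude: no writer-side match
  status: Priority -> Priority, writer required; from status
  contact: Address -> Address, writer optional; from contact
  attempts: int64 -> int64, writer required; from attempts
  checksum: bytes -> bytes, writer optional; from checksum
  contact.factor: float32 -> float32, writer optional; from contact.factor
  leftover writer field: contact.street
  violation R1 at checksum
  violation R4 at checksum
  => backward verdict for Ticket: BREAKING, 2 violation(s)
forward pass over Ticket, reader schema v1, writer schema v2:
  status: Priority -> Priority, writer required; from status
  contact: Address -> Address, writer optional; from contact
  attempts: int64 -> int64, writer required; from attempts
  checksum: bytes -> bytes, writer required; from checksum
  leftover writer field: latitude
  contact.factor: float32 -> float32, writer optional; from contact.factor
  contact.street: no writer-side match
  => no violations; forward on Ticket: COMPATIBLE
decode walk for Ticket under reader schema v2:
  latitude := -0.5 (no value, default fills)
  status := "PUSH"
  contact := null (not supplied -> null)
  attempts := 12
  checksum := 0xBEEF
  => decoded: {"latitude": -0.5, "status": "PUSH", "contact": null, "attempts": 12, "checksum": 0xBEEF}


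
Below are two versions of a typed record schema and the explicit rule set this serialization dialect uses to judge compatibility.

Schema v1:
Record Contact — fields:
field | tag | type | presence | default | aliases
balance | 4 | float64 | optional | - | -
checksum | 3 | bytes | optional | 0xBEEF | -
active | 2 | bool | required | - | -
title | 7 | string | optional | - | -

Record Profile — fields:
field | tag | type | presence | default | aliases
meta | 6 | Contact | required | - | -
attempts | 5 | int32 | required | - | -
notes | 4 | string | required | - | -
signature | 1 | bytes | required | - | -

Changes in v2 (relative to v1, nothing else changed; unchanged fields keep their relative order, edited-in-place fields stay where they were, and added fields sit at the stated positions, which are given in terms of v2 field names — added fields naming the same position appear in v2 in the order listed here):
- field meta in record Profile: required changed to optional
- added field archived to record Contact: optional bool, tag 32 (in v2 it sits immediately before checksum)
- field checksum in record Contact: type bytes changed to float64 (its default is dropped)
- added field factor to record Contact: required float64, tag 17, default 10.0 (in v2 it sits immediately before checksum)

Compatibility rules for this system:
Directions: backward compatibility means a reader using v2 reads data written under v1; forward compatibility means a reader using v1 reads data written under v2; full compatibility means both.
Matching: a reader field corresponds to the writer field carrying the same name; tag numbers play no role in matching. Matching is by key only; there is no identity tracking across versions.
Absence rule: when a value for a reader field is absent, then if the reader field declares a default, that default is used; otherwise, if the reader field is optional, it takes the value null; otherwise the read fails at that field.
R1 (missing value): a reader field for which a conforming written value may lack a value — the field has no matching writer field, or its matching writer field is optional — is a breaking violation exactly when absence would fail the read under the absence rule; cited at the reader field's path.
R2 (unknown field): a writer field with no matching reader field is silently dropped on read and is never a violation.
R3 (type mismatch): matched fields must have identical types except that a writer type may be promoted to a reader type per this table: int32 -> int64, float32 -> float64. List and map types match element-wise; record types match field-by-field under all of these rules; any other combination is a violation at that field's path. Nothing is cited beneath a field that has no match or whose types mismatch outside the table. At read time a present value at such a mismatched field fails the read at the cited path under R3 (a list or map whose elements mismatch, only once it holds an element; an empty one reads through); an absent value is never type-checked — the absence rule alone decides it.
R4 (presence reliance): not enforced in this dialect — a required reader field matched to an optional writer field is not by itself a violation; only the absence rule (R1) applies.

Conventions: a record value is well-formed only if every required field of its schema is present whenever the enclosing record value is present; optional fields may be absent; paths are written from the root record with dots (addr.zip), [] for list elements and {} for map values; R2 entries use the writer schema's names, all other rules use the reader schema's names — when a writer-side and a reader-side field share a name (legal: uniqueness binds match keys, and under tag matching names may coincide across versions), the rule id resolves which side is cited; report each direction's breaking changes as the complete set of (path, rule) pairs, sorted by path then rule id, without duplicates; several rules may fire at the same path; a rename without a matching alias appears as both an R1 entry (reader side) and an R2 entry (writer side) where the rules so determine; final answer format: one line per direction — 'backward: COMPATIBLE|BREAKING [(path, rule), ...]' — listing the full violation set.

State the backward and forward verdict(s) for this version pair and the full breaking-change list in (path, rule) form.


each type pair in Profile: writer, then reader
backward on Profile — v2 reading data written by v1:
  writer required, Contact -> Contact: reader meta maps from writer meta
  writer required, int32 -> int32: reader attempts maps from writer attempts
  writer required, string -> string: reader notes maps from writer notes
  writer required, bytes -> bytes: reader signature maps from writer signature
  writer optional, float64 -> float64: reader meta.balance maps from writer meta.balance
  meta.archived: no writer-side match
  meta.factor: no writer-side match
  writer optional, bytes -> float64: reader meta.checksum maps from writer meta.checksum
  writer required, bool -> bool: reader meta.active maps from writer meta.active
  writer optional, string -> string: reader meta.title maps from writer meta.title
  violation R3 at meta.checksum
  => backward verdict for Profile: BREAKING, 1 violation(s)
forward on Profile — v1 reading data written by v2:
  writer optional, Contact -> Contact: reader meta maps from writer meta
  writer required, int32 -> int32: reader attempts maps from writer attempts
  writer required, string -> string: reader notes maps from writer notes
  writer required, bytes -> bytes: reader signature maps from writer signature
  writer optional, float64 -> float64: reader meta.balance maps from writer meta.balance
  writer optional, float64 -> bytes: reader meta.checksum maps from writer meta.checksum
  writer required, bool -> bool: reader meta.active maps from writer meta.active
  writer optional, string -> string: reader meta.title maps from writer meta.title
  leftover writer field: meta.archived
  leftover writer field: meta.factor
  violation R1 at meta
  violation R3 at meta.checksum
  => forward verdict for Profile: BREAKING, 2 violation(s)

backward: BREAKING [(meta.checksum, R3)]; forward: BREAKING [(meta, R1), (meta.checksum, R3)]


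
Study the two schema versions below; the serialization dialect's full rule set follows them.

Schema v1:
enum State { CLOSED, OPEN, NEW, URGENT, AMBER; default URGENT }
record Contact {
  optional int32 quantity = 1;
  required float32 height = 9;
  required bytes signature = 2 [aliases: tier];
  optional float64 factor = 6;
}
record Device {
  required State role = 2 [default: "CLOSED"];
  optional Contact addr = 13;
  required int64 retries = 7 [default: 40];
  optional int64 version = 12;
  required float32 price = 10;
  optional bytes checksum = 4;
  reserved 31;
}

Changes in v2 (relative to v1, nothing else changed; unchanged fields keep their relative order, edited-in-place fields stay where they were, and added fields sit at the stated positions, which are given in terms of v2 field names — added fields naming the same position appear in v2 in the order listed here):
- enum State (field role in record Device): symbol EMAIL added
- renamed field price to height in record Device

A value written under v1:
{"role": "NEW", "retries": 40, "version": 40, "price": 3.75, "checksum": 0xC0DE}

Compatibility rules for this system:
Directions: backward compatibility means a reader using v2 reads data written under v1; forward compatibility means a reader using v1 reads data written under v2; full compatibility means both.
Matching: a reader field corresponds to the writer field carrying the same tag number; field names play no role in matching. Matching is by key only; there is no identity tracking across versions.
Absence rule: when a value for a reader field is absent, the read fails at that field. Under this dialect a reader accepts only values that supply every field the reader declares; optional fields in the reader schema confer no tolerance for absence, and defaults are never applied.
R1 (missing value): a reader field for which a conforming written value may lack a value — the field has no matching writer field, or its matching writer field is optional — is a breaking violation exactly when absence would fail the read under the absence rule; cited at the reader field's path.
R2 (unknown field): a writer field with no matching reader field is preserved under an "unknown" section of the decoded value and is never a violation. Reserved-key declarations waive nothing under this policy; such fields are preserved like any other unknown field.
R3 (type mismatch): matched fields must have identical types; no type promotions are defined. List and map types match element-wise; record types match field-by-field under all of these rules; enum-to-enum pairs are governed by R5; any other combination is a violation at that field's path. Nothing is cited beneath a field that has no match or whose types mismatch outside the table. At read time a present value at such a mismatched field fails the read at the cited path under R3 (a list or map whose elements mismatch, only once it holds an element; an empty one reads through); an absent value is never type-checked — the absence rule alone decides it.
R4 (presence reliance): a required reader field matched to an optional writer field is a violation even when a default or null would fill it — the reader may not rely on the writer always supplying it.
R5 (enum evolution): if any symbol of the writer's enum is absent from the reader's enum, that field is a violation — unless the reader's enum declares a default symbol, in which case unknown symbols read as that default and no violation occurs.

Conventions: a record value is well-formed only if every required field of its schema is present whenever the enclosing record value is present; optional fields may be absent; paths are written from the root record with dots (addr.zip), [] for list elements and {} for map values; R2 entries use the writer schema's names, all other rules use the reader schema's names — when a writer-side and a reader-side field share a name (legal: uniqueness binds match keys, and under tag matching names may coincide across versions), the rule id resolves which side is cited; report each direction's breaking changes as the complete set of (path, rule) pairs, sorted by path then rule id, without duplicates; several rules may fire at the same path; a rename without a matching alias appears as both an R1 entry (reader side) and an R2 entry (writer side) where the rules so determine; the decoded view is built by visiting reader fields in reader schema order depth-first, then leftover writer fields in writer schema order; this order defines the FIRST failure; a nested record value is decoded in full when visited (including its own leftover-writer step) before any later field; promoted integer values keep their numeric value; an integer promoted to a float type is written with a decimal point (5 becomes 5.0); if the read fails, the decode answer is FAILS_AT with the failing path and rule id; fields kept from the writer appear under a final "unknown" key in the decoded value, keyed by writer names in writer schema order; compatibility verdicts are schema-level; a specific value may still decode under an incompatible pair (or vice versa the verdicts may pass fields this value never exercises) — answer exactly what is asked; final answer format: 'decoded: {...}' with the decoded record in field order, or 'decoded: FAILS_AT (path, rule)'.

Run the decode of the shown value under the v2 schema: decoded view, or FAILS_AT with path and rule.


decoded: FAILS_AT (addr, R1)

in Device below, arrows point writer -> reader
decoding the Device value with the v2 reader:
  role := "NEW"
  read fails at addr under R1 (no fill)
  => FAILS_AT (addr, R1)
diffs on Device not affecting the asked answer:
  enum State (field role in record Device): symbol EMAIL added -> inert under this dialect — no rule fires on Device and the result does not move
  renamed field price to height in record Device -> inert under this dialect — no rule fires on Device and the result does not move


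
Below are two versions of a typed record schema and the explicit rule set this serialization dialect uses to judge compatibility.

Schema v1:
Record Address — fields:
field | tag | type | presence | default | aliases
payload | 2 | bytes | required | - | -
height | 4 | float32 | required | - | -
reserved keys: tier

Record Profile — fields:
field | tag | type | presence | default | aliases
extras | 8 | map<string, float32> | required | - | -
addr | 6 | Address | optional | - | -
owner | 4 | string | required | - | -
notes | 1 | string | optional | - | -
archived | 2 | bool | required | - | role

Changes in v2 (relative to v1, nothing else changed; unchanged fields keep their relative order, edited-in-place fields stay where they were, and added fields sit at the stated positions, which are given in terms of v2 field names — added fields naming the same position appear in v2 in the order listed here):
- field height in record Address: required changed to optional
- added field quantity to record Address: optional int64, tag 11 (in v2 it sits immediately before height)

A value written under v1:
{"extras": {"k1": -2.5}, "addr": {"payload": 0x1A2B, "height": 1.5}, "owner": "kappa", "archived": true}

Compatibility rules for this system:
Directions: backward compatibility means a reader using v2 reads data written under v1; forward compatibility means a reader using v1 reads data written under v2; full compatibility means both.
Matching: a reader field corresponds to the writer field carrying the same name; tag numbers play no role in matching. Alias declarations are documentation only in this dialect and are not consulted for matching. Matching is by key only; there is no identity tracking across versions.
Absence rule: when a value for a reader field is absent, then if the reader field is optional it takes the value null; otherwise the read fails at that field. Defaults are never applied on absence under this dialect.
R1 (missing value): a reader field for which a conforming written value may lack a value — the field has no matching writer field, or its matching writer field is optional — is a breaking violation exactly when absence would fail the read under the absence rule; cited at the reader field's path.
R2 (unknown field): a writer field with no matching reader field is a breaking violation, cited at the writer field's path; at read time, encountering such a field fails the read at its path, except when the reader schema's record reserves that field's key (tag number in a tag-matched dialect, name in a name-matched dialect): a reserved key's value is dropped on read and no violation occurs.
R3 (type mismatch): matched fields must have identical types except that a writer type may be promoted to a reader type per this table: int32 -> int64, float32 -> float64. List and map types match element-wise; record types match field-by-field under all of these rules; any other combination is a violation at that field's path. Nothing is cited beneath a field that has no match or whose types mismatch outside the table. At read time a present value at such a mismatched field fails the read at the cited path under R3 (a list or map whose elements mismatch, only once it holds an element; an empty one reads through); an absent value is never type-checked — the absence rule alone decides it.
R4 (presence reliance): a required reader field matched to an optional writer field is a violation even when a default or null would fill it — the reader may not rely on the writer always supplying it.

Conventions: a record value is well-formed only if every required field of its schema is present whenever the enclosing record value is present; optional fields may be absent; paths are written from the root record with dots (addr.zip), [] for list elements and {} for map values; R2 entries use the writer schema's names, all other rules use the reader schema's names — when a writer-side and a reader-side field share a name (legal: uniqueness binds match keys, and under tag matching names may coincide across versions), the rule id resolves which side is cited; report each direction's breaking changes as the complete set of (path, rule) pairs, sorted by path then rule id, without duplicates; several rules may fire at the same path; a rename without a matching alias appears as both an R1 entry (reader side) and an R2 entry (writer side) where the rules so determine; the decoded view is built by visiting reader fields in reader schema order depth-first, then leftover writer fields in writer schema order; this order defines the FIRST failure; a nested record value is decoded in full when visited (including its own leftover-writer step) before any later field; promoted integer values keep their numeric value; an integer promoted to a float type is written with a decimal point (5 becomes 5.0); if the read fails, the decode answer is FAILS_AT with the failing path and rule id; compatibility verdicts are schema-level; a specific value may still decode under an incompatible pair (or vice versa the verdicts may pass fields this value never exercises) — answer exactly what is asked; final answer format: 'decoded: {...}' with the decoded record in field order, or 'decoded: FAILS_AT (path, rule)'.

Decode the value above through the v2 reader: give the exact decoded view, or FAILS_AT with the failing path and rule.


decoded: {"extras": {"k1": -2.5}, "addr": {"payload": 0x1A2B, "quantity": null, "height": 1.5}, "owner": "kappa", "notes": null, "archived": true}

in Profile below, arrows point writer -> reader
decode (reader v2):
  extras := {"k1": -2.5}
  addr.payload := 0x1A2B
  addr.quantity := null (absent, optional -> null)
  addr.height := 1.5
  owner := "kappa"
  notes := null (absent, optional -> null)
  archived := true
  => decoded: {"extras": {"k1": -2.5}, "addr": {"payload": 0x1A2B, "quantity": null, "height": 1.5}, "owner": "kappa", "notes": null, "archived": true}
diffs on Profile not affecting the asked answer:
  field height in record Address: required changed to optional -> schema-level compatibility only; this Profile value's decode is unchanged


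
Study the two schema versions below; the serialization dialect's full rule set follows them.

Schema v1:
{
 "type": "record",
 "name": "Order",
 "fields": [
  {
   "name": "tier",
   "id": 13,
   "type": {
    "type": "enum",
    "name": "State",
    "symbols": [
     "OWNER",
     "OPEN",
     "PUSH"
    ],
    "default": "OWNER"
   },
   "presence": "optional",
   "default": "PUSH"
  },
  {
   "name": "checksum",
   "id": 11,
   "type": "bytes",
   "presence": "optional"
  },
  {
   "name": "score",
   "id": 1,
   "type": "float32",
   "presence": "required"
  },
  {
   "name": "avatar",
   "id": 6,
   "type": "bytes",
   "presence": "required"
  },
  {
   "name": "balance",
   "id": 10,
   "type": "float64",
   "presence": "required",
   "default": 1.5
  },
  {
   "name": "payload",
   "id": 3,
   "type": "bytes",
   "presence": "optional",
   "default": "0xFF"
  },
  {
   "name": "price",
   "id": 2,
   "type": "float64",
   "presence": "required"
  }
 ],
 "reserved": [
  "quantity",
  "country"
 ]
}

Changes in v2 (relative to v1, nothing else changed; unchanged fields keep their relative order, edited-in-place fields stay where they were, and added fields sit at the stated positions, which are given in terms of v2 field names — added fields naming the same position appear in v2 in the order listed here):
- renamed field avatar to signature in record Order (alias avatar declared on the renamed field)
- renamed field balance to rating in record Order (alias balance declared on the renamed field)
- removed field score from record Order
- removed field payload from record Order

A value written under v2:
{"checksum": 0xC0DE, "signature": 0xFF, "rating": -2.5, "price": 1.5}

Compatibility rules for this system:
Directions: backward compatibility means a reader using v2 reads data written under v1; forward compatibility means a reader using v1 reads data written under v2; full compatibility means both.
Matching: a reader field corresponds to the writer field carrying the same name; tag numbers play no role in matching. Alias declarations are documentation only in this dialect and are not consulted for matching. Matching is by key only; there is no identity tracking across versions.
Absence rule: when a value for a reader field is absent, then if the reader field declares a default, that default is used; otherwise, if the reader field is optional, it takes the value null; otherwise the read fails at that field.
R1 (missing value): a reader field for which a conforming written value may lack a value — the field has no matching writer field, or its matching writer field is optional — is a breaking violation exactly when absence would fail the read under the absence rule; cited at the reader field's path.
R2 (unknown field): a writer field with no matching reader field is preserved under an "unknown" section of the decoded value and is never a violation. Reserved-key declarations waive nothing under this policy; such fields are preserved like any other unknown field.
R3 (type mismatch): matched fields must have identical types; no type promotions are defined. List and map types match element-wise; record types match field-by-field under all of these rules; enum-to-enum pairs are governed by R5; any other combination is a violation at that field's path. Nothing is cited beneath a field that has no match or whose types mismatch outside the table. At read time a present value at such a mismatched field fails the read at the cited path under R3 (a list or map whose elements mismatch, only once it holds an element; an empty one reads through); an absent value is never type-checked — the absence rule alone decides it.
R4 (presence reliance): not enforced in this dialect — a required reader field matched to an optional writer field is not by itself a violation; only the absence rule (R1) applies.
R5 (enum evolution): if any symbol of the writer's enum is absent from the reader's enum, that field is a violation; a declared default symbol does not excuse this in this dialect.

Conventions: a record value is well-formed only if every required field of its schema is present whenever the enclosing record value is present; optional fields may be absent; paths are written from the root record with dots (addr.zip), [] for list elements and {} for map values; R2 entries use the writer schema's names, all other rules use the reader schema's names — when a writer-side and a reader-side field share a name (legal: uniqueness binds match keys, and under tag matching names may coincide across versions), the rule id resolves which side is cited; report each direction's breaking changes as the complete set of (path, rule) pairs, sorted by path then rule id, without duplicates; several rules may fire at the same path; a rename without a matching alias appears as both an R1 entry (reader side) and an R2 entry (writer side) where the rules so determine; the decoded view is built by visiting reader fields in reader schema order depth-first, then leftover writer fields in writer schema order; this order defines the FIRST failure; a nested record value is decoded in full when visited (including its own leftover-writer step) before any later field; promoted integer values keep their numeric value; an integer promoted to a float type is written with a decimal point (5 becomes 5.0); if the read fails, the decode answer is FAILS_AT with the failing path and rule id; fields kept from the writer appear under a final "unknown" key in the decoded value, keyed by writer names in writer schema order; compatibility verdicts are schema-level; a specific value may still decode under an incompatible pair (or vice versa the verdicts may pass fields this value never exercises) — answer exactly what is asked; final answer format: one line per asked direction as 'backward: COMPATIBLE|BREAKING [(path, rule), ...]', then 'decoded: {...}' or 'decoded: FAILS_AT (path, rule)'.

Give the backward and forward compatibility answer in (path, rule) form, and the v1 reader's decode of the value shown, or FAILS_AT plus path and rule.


backward: BREAKING [(signature, R1)]; forward: BREAKING [(avatar, R1), (score, R1)]; decoded: FAILS_AT (score, R1)

the writer's type comes first in each Order pair
backward analysis of Order with v2 as reader and v1 as writer:
  State -> State, writer optional: tier aligns to tier
  bytes -> bytes, writer optional: checksum aligns to checksum
  signature: no writer match
  rating: no writer match
  float64 -> float64, writer required: price aligns to price
  writer score: unknown to reader
  writer avatar: unknown to reader
  writer balance: unknown to reader
  writer payload: unknown to reader
  violation R1 at signature
  => backward: BREAKING (1)
forward analysis of Order with v1 as reader and v2 as writer:
  State -> State, writer optional: tier aligns to tier
  bytes -> bytes, writer optional: checksum aligns to checksum
  score: no writer match
  avatar: no writer match
  balance: no writer match
  payload: no writer match
  float64 -> float64, writer required: price aligns to price
  writer signature: unknown to reader
  writer rating: unknown to reader
  violation R1 at avatar
  violation R1 at score
  => forward: BREAKING (2)
decode (reader v1):
  tier := "PUSH" (no value, default fills)
  checksum := 0xC0DE
  read fails at score under R1 (no fill)
  => FAILS_AT (score, R1)
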